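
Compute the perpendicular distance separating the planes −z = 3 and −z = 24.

21

Both planes have normal n = (0, 0, −1), |n| = 1. Any point on the first plane is at distance |24 − 3|/|n| = 21/1 = 21 from the second.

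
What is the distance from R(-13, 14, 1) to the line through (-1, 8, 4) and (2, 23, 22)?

A direction vector is d = (3, 15, 18).
AP = (-12, 6, -3), and AP × d = (153, 207, -198).
|AP × d|² = 105462 and |d|² = 558, so the distance is √(105462/558) = √189 = 3√21.

3√21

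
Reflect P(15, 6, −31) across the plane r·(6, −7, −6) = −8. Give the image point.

With n = (6, −7, −6), the signed offset is (n·P − (-8))/|n|² = 242/121 = 2.
P' = P − 2t·n = (15, 6, −31) − 4·(6, −7, −6) = (−9, 34, −7).

(-9, 34, -7)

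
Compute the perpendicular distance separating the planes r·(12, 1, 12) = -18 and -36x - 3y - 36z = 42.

Divide the second equation by -3 to match normals: 12x + y + 12z = -14.
With common normal n = (12, 1, 12) (|n| = 17), the distance is |(-18) − (-14)|/|n| = 4/17.

4/17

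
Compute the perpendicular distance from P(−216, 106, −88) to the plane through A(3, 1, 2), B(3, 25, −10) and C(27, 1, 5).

9

AB = (0, 24, −12) and AC = (24, 0, 3), so a normal is n = AB × AC = (72, −288, −576).
d = |72·(-216) + (-288)·106 + (-576)·(-88) − (-1224)| / √(5184 + 82944 + 331776) = |5832| / 648 = 9.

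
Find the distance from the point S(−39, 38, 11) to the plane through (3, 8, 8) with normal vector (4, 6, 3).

The plane has equation n·(r − (3, 8, 8)) = 0, i.e. n·r = 84.
n = (4, 6, 3); n·P − 84 = 21; |n| = √61; distance = 21/√61.

21/√61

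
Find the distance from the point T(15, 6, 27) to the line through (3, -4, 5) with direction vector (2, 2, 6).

Direction vector d = (2, 2, 6).
AP = (12, 10, 22); AP·d = 176, |AP|² = 728, |d|² = 44.
distance² = |AP|² − (AP·d)²/|d|² = 728 − 30976/44 = 24, so the distance is 2√6.

2√6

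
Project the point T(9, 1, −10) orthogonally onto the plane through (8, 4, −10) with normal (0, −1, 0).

(9, 4, -10)

n = (0, −1, 0), |n|² = 1, and n·T − (-4) = 3.
t = 3/1 = 3, so the foot is T − t·n = (9, 1, −10) − 3·(0, −1, 0) = (9, 4, −10).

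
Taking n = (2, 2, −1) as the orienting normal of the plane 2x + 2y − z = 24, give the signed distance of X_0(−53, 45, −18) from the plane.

-22/3

n·X_0 − 24 = -22.
|n| = 3, so the signed distance is -22/3.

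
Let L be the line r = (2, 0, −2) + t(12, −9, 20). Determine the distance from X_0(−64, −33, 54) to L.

Direction vector d = (12, −9, 20).
AP = (−66, −33, 56); AP·d = 625, |AP|² = 8581, |d|² = 625.
distance² = |AP|² − (AP·d)²/|d|² = 8581 − 390625/625 = 7956, so the distance is 6√221.

6√221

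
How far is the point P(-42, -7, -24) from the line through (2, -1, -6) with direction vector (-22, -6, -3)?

Direction vector d = (-22, -6, -3).
AP = (-44, -6, -18); AP·d = 1058, |AP|² = 2296, |d|² = 529.
distance² = |AP|² − (AP·d)²/|d|² = 2296 − 1119364/529 = 180, so the distance is 6√5.

6√5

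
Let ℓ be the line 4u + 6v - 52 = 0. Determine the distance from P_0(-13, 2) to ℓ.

The normal to the line is n = (4, 6) with |n| = 2√13.
|n·P_0 − 52| = |-40 − 52| = 92, so the distance is 92/(2√13) = 46/√13.

46/√13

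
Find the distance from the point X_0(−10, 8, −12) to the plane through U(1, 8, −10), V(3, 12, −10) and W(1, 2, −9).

UV = (2, 4, 0) and UW = (0, −6, 1), so a normal is n = UV × UW = (4, −2, −12).
d = |4·(-10) + (-2)·8 + (-12)·(-12) − 108| / √(16 + 4 + 144) = |-20| / (2√41) = 10/√41.

10/√41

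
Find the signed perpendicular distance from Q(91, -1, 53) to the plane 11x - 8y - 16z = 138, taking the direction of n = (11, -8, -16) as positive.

23/21

n·Q − 138 = 23.
|n| = 21, so the signed distance is 23/21.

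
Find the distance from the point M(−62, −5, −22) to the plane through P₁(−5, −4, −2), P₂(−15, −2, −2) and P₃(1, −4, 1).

22/√30

P₁P₂ = (−10, 2, 0) and P₁P₃ = (6, 0, 3), so a normal is n = P₁P₂ × P₁P₃ = (6, 30, −12).
Then n·(−62, −5, −22) − (−126) = −132.
|n| = √(36 + 900 + 144) = 6√30, so the distance is |-132|/(6√30) = 11√30/15.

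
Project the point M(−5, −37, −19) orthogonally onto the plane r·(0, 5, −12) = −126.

n = (0, 5, −12), |n|² = 169, and n·M − (-126) = 169.
t = 169/169 = 1, so the foot is M − t·n = (−5, −37, −19) − 1·(0, 5, −12) = (−5, −42, −7).

(-5, -42, -7)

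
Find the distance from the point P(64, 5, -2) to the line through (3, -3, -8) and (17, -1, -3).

√221

A direction vector is d = (14, 2, 5).
AP = (61, 8, 6); AP·d = 900, |AP|² = 3821, |d|² = 225.
distance² = |AP|² − (AP·d)²/|d|² = 3821 − 810000/225 = 221, so the distance is √221.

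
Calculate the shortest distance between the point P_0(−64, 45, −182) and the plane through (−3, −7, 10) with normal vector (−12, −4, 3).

4

The plane has equation n·(r − (−3, −7, 10)) = 0, i.e. n·r = 94.
n = (−12, −4, 3); n·P − 94 = -52; |n| = 13; distance = 52/13 = 4.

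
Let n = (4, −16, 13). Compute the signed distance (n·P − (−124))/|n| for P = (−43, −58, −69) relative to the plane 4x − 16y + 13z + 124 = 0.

n·P − (-124) = -17.
|n| = 21, so the signed distance is -17/21.

-17/21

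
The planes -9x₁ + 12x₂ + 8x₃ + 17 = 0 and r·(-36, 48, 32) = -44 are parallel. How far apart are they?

Divide the second equation by 4 to match normals: -9x₁ + 12x₂ + 8x₃ = -11.
Both planes have normal n = (-9, 12, 8), |n| = 17. Any point on the first plane is at distance |(-11) − (-17)|/|n| = 6/17 from the second.

6/17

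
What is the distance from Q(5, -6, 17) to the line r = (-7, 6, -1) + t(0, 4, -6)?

12

Direction vector d = (0, 4, -6).
AP = (12, -12, 18); AP·d = -156, |AP|² = 612, |d|² = 52.
distance² = |AP|² − (AP·d)²/|d|² = 612 − 24336/52 = 144, so the distance is 12.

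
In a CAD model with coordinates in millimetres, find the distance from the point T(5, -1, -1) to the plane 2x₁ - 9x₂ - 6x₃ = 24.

1/11

n = (2, -9, -6); n·P − 24 = 1; |n| = 11; distance = 1/11.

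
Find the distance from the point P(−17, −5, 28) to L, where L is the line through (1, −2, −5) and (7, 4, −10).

3√61

A direction vector is d = (6, 6, −5).
AP = (−18, −3, 33); AP·d = -291, |AP|² = 1422, |d|² = 97.
distance² = |AP|² − (AP·d)²/|d|² = 1422 − 84681/97 = 549, so the distance is 3√61.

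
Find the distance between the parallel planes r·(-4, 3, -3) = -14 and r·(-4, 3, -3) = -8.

6/√34

Both planes have normal n = (-4, 3, -3), |n| = √34. Any point on the first plane is at distance |(-8) − (-14)|/|n| = 6/√34 = 3√34/17 from the second.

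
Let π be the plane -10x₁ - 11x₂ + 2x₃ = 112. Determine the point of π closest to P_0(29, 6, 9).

(9, -16, 13)

n = (-10, -11, 2), |n|² = 225, and n·P_0 − 112 = -450.
t = -450/225 = -2, so the foot is P_0 − t·n = (29, 6, 9) − (-2)·(-10, -11, 2) = (9, -16, 13).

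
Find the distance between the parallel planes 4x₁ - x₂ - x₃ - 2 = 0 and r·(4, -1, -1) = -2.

2√2/3

With common normal n = (4, -1, -1) (|n| = 3√2), the distance is |2 − (-2)|/|n| = 4/(3√2) = 2√2/3.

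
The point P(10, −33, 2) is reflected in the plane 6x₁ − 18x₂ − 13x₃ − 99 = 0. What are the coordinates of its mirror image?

With n = (6, −18, −13), the signed offset is (n·P − 99)/|n|² = 529/529 = 1.
P' = P − 2t·n = (10, −33, 2) − 2·(6, −18, −13) = (−2, 3, 28).

(-2, 3, 28)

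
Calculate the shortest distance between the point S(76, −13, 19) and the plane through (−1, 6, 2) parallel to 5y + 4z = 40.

27/√41

Parallel planes share the normal n = (0, 5, 4); since (−1, 6, 2) lies on the plane, its equation is 5y + 4z = 38.
Then n·(76, −13, 19) − 38 = −27.
|n| = √(0 + 25 + 16) = √41, so the distance is |-27|/√41 = 27√41/41.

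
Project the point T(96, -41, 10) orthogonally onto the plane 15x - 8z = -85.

(21, -41, 50)

n = (15, 0, -8), |n|² = 289, and n·T − (-85) = 1445.
t = 1445/289 = 5, so the foot is T − t·n = (96, -41, 10) − 5·(15, 0, -8) = (21, -41, 50).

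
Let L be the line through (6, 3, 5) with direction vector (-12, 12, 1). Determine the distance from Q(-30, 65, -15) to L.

Direction vector d = (-12, 12, 1).
AP = (-36, 62, -20), and AP × d = (302, 276, 312).
|AP × d|² = 264724 and |d|² = 289, so the distance is √(264724/289) = √916 = 2√229.

2√229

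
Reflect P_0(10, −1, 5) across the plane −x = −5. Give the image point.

n = (−1, 0, 0), |n|² = 1, n·P_0 − (-5) = -5, so t = -5/1 = -5.
Foot F = P_0 − (-5)·n = (5, −1, 5); the reflection is 2F − P_0 = (0, −1, 5).

(0, -1, 5)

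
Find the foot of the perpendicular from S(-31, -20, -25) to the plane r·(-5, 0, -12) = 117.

n = (-5, 0, -12), |n|² = 169, and n·S − 117 = 338.
t = 338/169 = 2, so the foot is S − t·n = (-31, -20, -25) − 2·(-5, 0, -12) = (-21, -20, -1).

(-21, -20, -1)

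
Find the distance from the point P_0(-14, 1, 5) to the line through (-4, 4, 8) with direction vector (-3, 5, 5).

√118

Direction vector d = (-3, 5, 5).
AP = (-10, -3, -3), and AP × d = (0, 59, -59).
|AP × d|² = 6962 and |d|² = 59, so the distance is √(6962/59) = √118.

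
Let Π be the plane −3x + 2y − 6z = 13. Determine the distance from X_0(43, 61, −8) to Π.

d = |(-3)·43 + 2·61 + (-6)·(-8) − 13| / √(9 + 4 + 36) = |28| / 7 = 4.

4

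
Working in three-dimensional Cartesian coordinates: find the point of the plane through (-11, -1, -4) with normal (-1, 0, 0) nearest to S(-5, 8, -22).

The perpendicular from S has direction n = (-1, 0, 0): r = (-5, 8, -22) + μ(-1, 0, 0).
Substitute into the plane: n·(S + μn) = 11 gives 5 + 1μ = 11, so μ = 6.
Foot = (-5, 8, -22) + 6·(-1, 0, 0) = (-11, 8, -22).

(-11, 8, -22)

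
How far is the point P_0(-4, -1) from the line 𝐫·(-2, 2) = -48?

27/√2

d = |(-2)·(-4) + 2·(-1) − (-48)| / √(4 + 4) = |54|/(2√2) = 27√2/2.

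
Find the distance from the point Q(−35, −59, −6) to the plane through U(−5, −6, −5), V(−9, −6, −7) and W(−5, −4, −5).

UV = (−4, 0, −2) and UW = (0, 2, 0), so a normal is n = UV × UW = (4, 0, −8).
Then n·(−35, −59, −6) − 20 = −112.
|n| = √(16 + 0 + 64) = 4√5, so the distance is |-112|/(4√5) = 28/√5.

28√5/5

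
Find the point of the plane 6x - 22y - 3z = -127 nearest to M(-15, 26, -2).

The perpendicular from M has direction n = (6, -22, -3): r = (-15, 26, -2) + t(6, -22, -3).
Substitute into the plane: n·(M + tn) = -127 gives -656 + 529t = -127, so t = 1.
Foot = (-15, 26, -2) + 1·(6, -22, -3) = (-9, 4, -5).

(-9, 4, -5)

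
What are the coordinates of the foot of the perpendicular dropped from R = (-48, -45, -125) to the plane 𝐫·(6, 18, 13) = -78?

(-18, 45, -60)

n = (6, 18, 13), |n|² = 529, and n·R − (-78) = -2645.
t = -2645/529 = -5, so the foot is R − t·n = (-48, -45, -125) − (-5)·(6, 18, 13) = (-18, 45, -60).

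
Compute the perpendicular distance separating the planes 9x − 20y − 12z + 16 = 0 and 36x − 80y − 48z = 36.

1

Divide the second equation by 4 to match normals: 9x − 20y − 12z = 9.
With common normal n = (9, −20, −12) (|n| = 25), the distance is |(-16) − 9|/|n| = 25/25 = 1.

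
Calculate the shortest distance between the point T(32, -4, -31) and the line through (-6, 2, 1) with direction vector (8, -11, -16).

2√185

Direction vector d = (8, -11, -16).
AP = (38, -6, -32); AP·d = 882, |AP|² = 2504, |d|² = 441.
distance² = |AP|² − (AP·d)²/|d|² = 2504 − 777924/441 = 740, so the distance is 2√185.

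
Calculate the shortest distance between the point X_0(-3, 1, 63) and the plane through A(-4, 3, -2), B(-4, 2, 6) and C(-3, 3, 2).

AB = (0, -1, 8) and AC = (1, 0, 4), so a normal is n = AB × AC = (-4, 8, 1).
Then n·(-3, 1, 63) - 38 = 45.
|n| = √(16 + 64 + 1) = 9, so the distance is |45|/9 = 5.

5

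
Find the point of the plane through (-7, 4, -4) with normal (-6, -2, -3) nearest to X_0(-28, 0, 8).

The perpendicular from X_0 has direction n = (-6, -2, -3): r = (-28, 0, 8) + λ(-6, -2, -3).
Substitute into the plane: n·(X_0 + λn) = 46 gives 144 + 49λ = 46, so λ = -2.
Foot = (-28, 0, 8) + (-2)·(-6, -2, -3) = (-16, 4, 14).

(-16, 4, 14)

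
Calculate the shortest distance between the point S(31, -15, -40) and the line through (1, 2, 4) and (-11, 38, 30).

√1009

A direction vector is d = (-12, 36, 26).
AP = (30, -17, -44), and AP × d = (1142, -252, 876).
|AP × d|² = 2135044 and |d|² = 2116, so the distance is √(2135044/2116) = √1009.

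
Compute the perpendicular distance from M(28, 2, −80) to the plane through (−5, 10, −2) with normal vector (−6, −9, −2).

The plane has equation n·(r − (−5, 10, −2)) = 0, i.e. n·r = -56.
Then n·(28, 2, −80) − (−56) = 30.
|n| = √(36 + 81 + 4) = 11, so the distance is |30|/11 = 30/11.

30/11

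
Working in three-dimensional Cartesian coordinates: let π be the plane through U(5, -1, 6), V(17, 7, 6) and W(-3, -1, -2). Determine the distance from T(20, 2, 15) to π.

3√17/17

UV = (12, 8, 0) and UW = (-8, 0, -8), so a normal is n = UV × UW = (-64, 96, 64).
Then n·(20, 2, 15) - (-32) = -96.
|n| = √(4096 + 9216 + 4096) = 32√17, so the distance is |-96|/(32√17) = 3√17/17.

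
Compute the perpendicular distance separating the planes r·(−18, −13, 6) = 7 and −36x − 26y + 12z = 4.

Divide the second equation by 2 to match normals: −18x − 13y + 6z = 2.
With common normal n = (−18, −13, 6) (|n| = 23), the distance is |7 − 2|/|n| = 5/23.

5/23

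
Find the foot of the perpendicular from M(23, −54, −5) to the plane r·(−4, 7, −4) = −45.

(3, -19, -25)

The perpendicular from M has direction n = (−4, 7, −4): r = (23, −54, −5) + μ(−4, 7, −4).
Substitute into the plane: n·(M + μn) = -45 gives -450 + 81μ = -45, so μ = 5.
Foot = (23, −54, −5) + 5·(−4, 7, −4) = (3, −19, −25).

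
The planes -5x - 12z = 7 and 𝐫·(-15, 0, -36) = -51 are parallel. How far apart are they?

Divide the second equation by 3 to match normals: -5x - 12z = -17.
With common normal n = (-5, 0, -12) (|n| = 13), the distance is |7 − (-17)|/|n| = 24/13.

24/13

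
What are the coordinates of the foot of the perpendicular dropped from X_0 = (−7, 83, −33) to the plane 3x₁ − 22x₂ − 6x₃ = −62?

n = (3, −22, −6), |n|² = 529, and n·X_0 − (-62) = -1587.
t = -1587/529 = -3, so the foot is X_0 − t·n = (−7, 83, −33) − (-3)·(3, −22, −6) = (2, 17, −51).

(2, 17, -51)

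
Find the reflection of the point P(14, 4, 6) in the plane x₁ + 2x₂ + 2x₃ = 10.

(26/3, -20/3, -14/3)

With n = (1, 2, 2), the signed offset is (n·P − 10)/|n|² = 24/9 = 8/3.
P' = P − 2t·n = (14, 4, 6) − (16/3)·(1, 2, 2) = (26/3, -20/3, -14/3).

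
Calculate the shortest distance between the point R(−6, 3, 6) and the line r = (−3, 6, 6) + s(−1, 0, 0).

Direction vector d = (−1, 0, 0).
AP = (−3, −3, 0); AP·d = 3, |AP|² = 18, |d|² = 1.
distance² = |AP|² − (AP·d)²/|d|² = 18 − 9/1 = 9, so the distance is 3.

3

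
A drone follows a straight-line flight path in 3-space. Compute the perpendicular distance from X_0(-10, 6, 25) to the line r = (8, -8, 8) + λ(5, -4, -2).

Direction vector d = (5, -4, -2).
AP = (-18, 14, 17); AP·d = -180, |AP|² = 809, |d|² = 45.
distance² = |AP|² − (AP·d)²/|d|² = 809 − 32400/45 = 89, so the distance is √89.

√89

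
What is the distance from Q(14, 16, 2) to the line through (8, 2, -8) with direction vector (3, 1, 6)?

2√37

Direction vector d = (3, 1, 6).
AP = (6, 14, 10), and AP × d = (74, -6, -36).
|AP × d|² = 6808 and |d|² = 46, so the distance is √(6808/46) = √148 = 2√37.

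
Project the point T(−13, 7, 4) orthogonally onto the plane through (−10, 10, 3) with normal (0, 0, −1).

(-13, 7, 3)

n = (0, 0, −1), |n|² = 1, and n·T − (-3) = -1.
t = -1/1 = -1, so the foot is T − t·n = (−13, 7, 4) − (-1)·(0, 0, −1) = (−13, 7, 3).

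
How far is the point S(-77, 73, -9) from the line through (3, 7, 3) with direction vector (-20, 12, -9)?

Direction vector d = (-20, 12, -9).
AP = (-80, 66, -12); AP·d = 2500, |AP|² = 10900, |d|² = 625.
distance² = |AP|² − (AP·d)²/|d|² = 10900 − 6250000/625 = 900, so the distance is 30.

30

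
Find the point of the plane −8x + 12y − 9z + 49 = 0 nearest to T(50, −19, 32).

(26, 17, 5)

The perpendicular from T has direction n = (−8, 12, −9): r = (50, −19, 32) + μ(−8, 12, −9).
Substitute into the plane: n·(T + μn) = -49 gives -916 + 289μ = -49, so μ = 3.
Foot = (50, −19, 32) + 3·(−8, 12, −9) = (26, 17, 5).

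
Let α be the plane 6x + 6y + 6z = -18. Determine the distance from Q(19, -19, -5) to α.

2/√3

d = |6·19 + 6·(-19) + 6·(-5) − (-18)| / √(36 + 36 + 36) = |-12| / (6√3) = 2√3/3.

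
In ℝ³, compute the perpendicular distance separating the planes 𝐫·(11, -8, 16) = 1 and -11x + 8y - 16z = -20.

19/21

Divide the second equation by -1 to match normals: 11x - 8y + 16z = 20.
With common normal n = (11, -8, 16) (|n| = 21), the distance is |1 − 20|/|n| = 19/21.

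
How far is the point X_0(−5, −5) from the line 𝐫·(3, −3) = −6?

The normal to the line is n = (3, −3) with |n| = 3√2.
|n·X_0 − (-6)| = |0 − (-6)| = 6, so the distance is 6/(3√2) = √2.

√2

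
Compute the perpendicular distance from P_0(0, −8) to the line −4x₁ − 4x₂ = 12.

5√2/2

d = |(-4)·0 + (-4)·(-8) − 12| / √(16 + 16) = |20|/(4√2) = 5√2/2.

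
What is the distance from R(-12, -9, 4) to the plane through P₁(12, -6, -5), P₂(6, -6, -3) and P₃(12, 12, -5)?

P₁P₂ = (-6, 0, 2) and P₁P₃ = (0, 18, 0), so a normal is n = P₁P₂ × P₁P₃ = (-36, 0, -108).
Then n·(-12, -9, 4) - 108 = -108.
|n| = √(1296 + 0 + 11664) = 36√10, so the distance is |-108|/(36√10) = 3√10/10.

3√10/10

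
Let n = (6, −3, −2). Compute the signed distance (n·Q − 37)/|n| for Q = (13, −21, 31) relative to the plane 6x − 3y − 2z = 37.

6

n·Q − 37 = 42.
|n| = 7, so the signed distance is 42/7 = 6.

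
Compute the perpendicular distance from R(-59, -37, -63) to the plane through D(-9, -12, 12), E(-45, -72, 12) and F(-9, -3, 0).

1

DE = (-36, -60, 0) and DF = (0, 9, -12), so a normal is n = DE × DF = (720, -432, -324).
d = |720·(-59) + (-432)·(-37) + (-324)·(-63) − (-5184)| / √(518400 + 186624 + 104976) = |-900| / 900 = 1.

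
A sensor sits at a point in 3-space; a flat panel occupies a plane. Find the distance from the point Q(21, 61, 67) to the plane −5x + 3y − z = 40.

29/√35

n = (−5, 3, −1); n·P − 40 = -29; |n| = √35; distance = 29/√35.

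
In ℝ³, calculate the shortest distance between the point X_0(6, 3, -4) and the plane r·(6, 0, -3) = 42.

2/√5

Normal vector n = (6, 0, -3), and n·(6, 3, -4) - 42 = 6.
|n| = √(36 + 0 + 9) = 3√5, so the distance is |6|/(3√5) = 2√5/5.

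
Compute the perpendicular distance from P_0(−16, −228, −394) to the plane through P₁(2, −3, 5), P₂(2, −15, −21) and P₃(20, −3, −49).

9

P₁P₂ = (0, −12, −26) and P₁P₃ = (18, 0, −54), so a normal is n = P₁P₂ × P₁P₃ = (648, −468, 216).
d = |648·(-16) + (-468)·(-228) + 216·(-394) − 3780| / √(419904 + 219024 + 46656) = |7452| / 828 = 9.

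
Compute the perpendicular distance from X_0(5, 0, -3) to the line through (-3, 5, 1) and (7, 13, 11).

A direction vector is d = (10, 8, 10).
AP = (8, -5, -4), and AP × d = (-18, -120, 114).
|AP × d|² = 27720 and |d|² = 264, so the distance is √(27720/264) = √105.

√105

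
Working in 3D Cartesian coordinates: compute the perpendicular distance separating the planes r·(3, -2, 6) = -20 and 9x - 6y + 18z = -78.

Divide the second equation by 3 to match normals: 3x - 2y + 6z = -26.
Both planes have normal n = (3, -2, 6), |n| = 7. Any point on the first plane is at distance |(-26) − (-20)|/|n| = 6/7 from the second.

6/7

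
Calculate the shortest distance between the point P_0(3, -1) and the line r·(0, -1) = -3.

4

The normal to the line is n = (0, -1) with |n| = 1.
|n·P_0 − (-3)| = |1 − (-3)| = 4, so the distance is 4/1 = 4.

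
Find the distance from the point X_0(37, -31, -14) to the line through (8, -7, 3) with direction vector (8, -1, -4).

Direction vector d = (8, -1, -4).
AP = (29, -24, -17); AP·d = 324, |AP|² = 1706, |d|² = 81.
distance² = |AP|² − (AP·d)²/|d|² = 1706 − 104976/81 = 410, so the distance is √410.

√410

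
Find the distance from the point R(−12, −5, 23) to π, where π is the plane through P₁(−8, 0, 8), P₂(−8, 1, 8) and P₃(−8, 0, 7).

4

P₁P₂ = (0, 1, 0) and P₁P₃ = (0, 0, −1), so a normal is n = P₁P₂ × P₁P₃ = (−1, 0, 0).
Then n·(−12, −5, 23) − 8 = 4.
|n| = √(1 + 0 + 0) = 1, so the distance is |4|/1 = 4.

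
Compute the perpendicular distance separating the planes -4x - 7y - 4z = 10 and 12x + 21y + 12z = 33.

7/3

Divide the second equation by -3 to match normals: -4x - 7y - 4z = -11.
With common normal n = (-4, -7, -4) (|n| = 9), the distance is |10 − (-11)|/|n| = 21/9 = 7/3.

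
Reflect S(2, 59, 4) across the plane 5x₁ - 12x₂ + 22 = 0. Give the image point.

(42, -37, 4)

n = (5, -12, 0), |n|² = 169, n·S − (-22) = -676, so t = -676/169 = -4.
Foot F = S − (-4)·n = (22, 11, 4); the reflection is 2F − S = (42, -37, 4).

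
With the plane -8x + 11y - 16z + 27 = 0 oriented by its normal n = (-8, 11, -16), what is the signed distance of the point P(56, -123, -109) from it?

n·P − (-27) = -30.
|n| = 21, so the signed distance is -30/21 = -10/7.

-10/7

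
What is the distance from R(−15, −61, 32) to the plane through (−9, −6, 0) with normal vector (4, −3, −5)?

The plane has equation n·(r − (−9, −6, 0)) = 0, i.e. n·r = -18.
Then n·(−15, −61, 32) − (−18) = −19.
|n| = √(16 + 9 + 25) = 5√2, so the distance is |-19|/(5√2) = 19√2/10.

19√2/10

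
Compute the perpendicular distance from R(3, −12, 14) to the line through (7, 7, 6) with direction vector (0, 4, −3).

√41

Direction vector d = (0, 4, −3).
AP = (−4, −19, 8), and AP × d = (25, −12, −16).
|AP × d|² = 1025 and |d|² = 25, so the distance is √(1025/25) = √41.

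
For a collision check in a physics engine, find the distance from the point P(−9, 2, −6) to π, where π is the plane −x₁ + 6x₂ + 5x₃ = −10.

1/√62

Normal vector n = (−1, 6, 5), and n·(−9, 2, −6) − (−10) = 1.
|n| = √(1 + 36 + 25) = √62, so the distance is |1|/√62 = 1/√62.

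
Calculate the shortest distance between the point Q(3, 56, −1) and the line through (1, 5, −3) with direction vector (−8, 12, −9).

√1453

Direction vector d = (−8, 12, −9).
AP = (2, 51, 2), and AP × d = (−483, 2, 432).
|AP × d|² = 419917 and |d|² = 289, so the distance is √(419917/289) = √1453.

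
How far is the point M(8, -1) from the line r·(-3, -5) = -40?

21/√34

d = |(-3)·8 + (-5)·(-1) − (-40)| / √(9 + 25) = |21|/√34 = 21√34/34.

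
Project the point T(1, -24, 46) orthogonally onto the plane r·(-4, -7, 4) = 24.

The perpendicular from T has direction n = (-4, -7, 4): r = (1, -24, 46) + λ(-4, -7, 4).
Substitute into the plane: n·(T + λn) = 24 gives 348 + 81λ = 24, so λ = -4.
Foot = (1, -24, 46) + (-4)·(-4, -7, 4) = (17, 4, 30).

(17, 4, 30)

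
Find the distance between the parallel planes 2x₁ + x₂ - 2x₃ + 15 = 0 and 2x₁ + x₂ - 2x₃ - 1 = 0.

With common normal n = (2, 1, -2) (|n| = 3), the distance is |(-15) − 1|/|n| = 16/3.

16/3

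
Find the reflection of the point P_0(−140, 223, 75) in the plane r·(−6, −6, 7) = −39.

(-1468/11, 2525/11, 741/11)

n = (−6, −6, 7), |n|² = 121, n·P_0 − (-39) = 66, so t = 66/121 = 6/11.
Foot F = P_0 − (6/11)·n = (−1504/11, 2489/11, 783/11); the reflection is 2F − P_0 = (−1468/11, 2525/11, 741/11).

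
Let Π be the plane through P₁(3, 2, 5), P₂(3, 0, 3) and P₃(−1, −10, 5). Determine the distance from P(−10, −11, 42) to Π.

√11

P₁P₂ = (0, −2, −2) and P₁P₃ = (−4, −12, 0), so a normal is n = P₁P₂ × P₁P₃ = (−24, 8, −8).
d = |(-24)·(-10) + 8·(-11) + (-8)·42 − (-96)| / √(576 + 64 + 64) = |-88| / (8√11) = √11.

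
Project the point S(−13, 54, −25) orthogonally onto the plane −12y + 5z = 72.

The perpendicular from S has direction n = (0, −12, 5): r = (−13, 54, −25) + λ(0, −12, 5).
Substitute into the plane: n·(S + λn) = 72 gives -773 + 169λ = 72, so λ = 5.
Foot = (−13, 54, −25) + 5·(0, −12, 5) = (−13, −6, 0).

(-13, -6, 0)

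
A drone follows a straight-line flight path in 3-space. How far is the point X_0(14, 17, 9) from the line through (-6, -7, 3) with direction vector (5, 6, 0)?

Direction vector d = (5, 6, 0).
AP = (20, 24, 6), and AP × d = (-36, 30, 0).
|AP × d|² = 2196 and |d|² = 61, so the distance is √(2196/61) = √36 = 6.

6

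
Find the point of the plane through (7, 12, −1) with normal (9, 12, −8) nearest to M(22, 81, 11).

(-5, 45, 35)

n = (9, 12, −8), |n|² = 289, and n·M − 215 = 867.
t = 867/289 = 3, so the foot is M − t·n = (22, 81, 11) − 3·(9, 12, −8) = (−5, 45, 35).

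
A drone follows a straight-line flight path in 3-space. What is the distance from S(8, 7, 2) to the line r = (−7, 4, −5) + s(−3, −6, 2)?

Direction vector d = (−3, −6, 2).
AP = (15, 3, 7); AP·d = -49, |AP|² = 283, |d|² = 49.
distance² = |AP|² − (AP·d)²/|d|² = 283 − 2401/49 = 234, so the distance is 3√26.

3√26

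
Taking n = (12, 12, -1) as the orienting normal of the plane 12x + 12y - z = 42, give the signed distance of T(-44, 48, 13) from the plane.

n·T − 42 = -7.
|n| = 17, so the signed distance is -7/17.

-7/17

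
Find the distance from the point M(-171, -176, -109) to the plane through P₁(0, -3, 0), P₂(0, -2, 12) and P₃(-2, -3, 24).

5

P₁P₂ = (0, 1, 12) and P₁P₃ = (-2, 0, 24), so a normal is n = P₁P₂ × P₁P₃ = (24, -24, 2).
Then n·(-171, -176, -109) - 72 = -170.
|n| = √(576 + 576 + 4) = 34, so the distance is |-170|/34 = 5.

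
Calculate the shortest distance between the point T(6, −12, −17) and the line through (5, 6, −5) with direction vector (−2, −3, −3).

Direction vector d = (−2, −3, −3).
AP = (1, −18, −12), and AP × d = (18, 27, −39).
|AP × d|² = 2574 and |d|² = 22, so the distance is √(2574/22) = √117 = 3√13.

3√13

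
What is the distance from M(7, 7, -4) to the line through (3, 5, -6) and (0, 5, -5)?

√14

A direction vector is d = (-3, 0, 1).
AP = (4, 2, 2); AP·d = -10, |AP|² = 24, |d|² = 10.
distance² = |AP|² − (AP·d)²/|d|² = 24 − 100/10 = 14, so the distance is √14.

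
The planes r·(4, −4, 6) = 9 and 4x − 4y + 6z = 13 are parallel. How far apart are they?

With common normal n = (4, −4, 6) (|n| = 2√17), the distance is |9 − 13|/|n| = 4/(2√17) = 2√17/17.

2/√17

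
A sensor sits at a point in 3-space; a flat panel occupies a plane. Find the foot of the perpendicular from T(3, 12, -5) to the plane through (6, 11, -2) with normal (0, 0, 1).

n = (0, 0, 1), |n|² = 1, and n·T − (-2) = -3.
t = -3/1 = -3, so the foot is T − t·n = (3, 12, -5) − (-3)·(0, 0, 1) = (3, 12, -2).

(3, 12, -2)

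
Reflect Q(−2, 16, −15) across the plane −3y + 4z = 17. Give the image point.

n = (0, −3, 4), |n|² = 25, n·Q − 17 = -125, so t = -125/25 = -5.
Foot F = Q − (-5)·n = (−2, 1, 5); the reflection is 2F − Q = (−2, −14, 25).

(-2, -14, 25)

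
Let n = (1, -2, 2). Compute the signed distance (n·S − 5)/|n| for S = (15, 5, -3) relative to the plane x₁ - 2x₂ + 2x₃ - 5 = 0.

n·S − 5 = -6.
|n| = 3, so the signed distance is -6/3 = -2.

-2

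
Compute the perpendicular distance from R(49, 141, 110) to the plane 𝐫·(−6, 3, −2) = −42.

7

Normal vector n = (−6, 3, −2), and n·(49, 141, 110) − (−42) = −49.
|n| = √(36 + 9 + 4) = 7, so the distance is |-49|/7 = 7.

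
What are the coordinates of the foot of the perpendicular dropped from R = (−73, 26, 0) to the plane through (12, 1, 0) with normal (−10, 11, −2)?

(-23, -29, 10)

The perpendicular from R has direction n = (−10, 11, −2): r = (−73, 26, 0) + t(−10, 11, −2).
Substitute into the plane: n·(R + tn) = -109 gives 1016 + 225t = -109, so t = -5.
Foot = (−73, 26, 0) + (-5)·(−10, 11, −2) = (−23, −29, 10).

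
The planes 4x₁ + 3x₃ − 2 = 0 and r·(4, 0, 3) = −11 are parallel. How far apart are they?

13/5

With common normal n = (4, 0, 3) (|n| = 5), the distance is |2 − (-11)|/|n| = 13/5.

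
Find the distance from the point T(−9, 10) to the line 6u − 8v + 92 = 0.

21/5

The normal to the line is n = (6, −8) with |n| = 10.
|n·T − (-92)| = |-134 − (-92)| = 42, so the distance is 42/10 = 21/5.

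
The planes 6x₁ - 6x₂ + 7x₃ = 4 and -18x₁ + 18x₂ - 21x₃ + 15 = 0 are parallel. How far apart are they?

Divide the second equation by -3 to match normals: 6x₁ - 6x₂ + 7x₃ = 5.
With common normal n = (6, -6, 7) (|n| = 11), the distance is |4 − 5|/|n| = 1/11.

1/11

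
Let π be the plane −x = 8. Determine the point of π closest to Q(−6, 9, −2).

(-8, 9, -2)

The perpendicular from Q has direction n = (−1, 0, 0): r = (−6, 9, −2) + t(−1, 0, 0).
Substitute into the plane: n·(Q + tn) = 8 gives 6 + 1t = 8, so t = 2.
Foot = (−6, 9, −2) + 2·(−1, 0, 0) = (−8, 9, −2).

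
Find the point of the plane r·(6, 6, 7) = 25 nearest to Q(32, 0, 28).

(14, -18, 7)

n = (6, 6, 7), |n|² = 121, and n·Q − 25 = 363.
t = 363/121 = 3, so the foot is Q − t·n = (32, 0, 28) − 3·(6, 6, 7) = (14, -18, 7).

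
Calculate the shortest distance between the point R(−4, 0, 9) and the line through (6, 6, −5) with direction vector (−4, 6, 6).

Direction vector d = (−4, 6, 6).
AP = (−10, −6, 14); AP·d = 88, |AP|² = 332, |d|² = 88.
distance² = |AP|² − (AP·d)²/|d|² = 332 − 7744/88 = 244, so the distance is 2√61.

2√61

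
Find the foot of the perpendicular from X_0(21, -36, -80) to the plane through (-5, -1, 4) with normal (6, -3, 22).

(39, -45, -14)

n = (6, -3, 22), |n|² = 529, and n·X_0 − 61 = -1587.
t = -1587/529 = -3, so the foot is X_0 − t·n = (21, -36, -80) − (-3)·(6, -3, 22) = (39, -45, -14).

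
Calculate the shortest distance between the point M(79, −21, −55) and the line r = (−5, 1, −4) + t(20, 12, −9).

2√1129

Direction vector d = (20, 12, −9).
AP = (84, −22, −51), and AP × d = (810, −264, 1448).
|AP × d|² = 2822500 and |d|² = 625, so the distance is √(2822500/625) = √4516 = 2√1129.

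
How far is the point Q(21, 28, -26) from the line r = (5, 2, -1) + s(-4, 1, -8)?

Direction vector d = (-4, 1, -8).
AP = (16, 26, -25), and AP × d = (-183, 228, 120).
|AP × d|² = 99873 and |d|² = 81, so the distance is √(99873/81) = √1233 = 3√137.

3√137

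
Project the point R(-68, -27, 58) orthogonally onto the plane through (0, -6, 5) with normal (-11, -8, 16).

n = (-11, -8, 16), |n|² = 441, and n·R − 128 = 1764.
t = 1764/441 = 4, so the foot is R − t·n = (-68, -27, 58) − 4·(-11, -8, 16) = (-24, 5, -6).

(-24, 5, -6)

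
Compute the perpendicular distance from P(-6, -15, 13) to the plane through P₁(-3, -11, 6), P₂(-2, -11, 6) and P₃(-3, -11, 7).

P₁P₂ = (1, 0, 0) and P₁P₃ = (0, 0, 1), so a normal is n = P₁P₂ × P₁P₃ = (0, -1, 0).
d = |(-1)·(-15) − 11| / √(0 + 1 + 0) = |4| / 1 = 4.

4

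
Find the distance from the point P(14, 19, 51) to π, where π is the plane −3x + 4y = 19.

3

Normal vector n = (−3, 4, 0), and n·(14, 19, 51) − 19 = 15.
|n| = √(9 + 16 + 0) = 5, so the distance is |15|/5 = 3.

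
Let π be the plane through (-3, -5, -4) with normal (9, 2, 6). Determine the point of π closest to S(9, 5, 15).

The perpendicular from S has direction n = (9, 2, 6): r = (9, 5, 15) + λ(9, 2, 6).
Substitute into the plane: n·(S + λn) = -61 gives 181 + 121λ = -61, so λ = -2.
Foot = (9, 5, 15) + (-2)·(9, 2, 6) = (-9, 1, 3).

(-9, 1, 3)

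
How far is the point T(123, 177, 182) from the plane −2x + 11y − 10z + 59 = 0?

4

Normal vector n = (−2, 11, −10), and n·(123, 177, 182) − (−59) = −60.
|n| = √(4 + 121 + 100) = 15, so the distance is |-60|/15 = 4.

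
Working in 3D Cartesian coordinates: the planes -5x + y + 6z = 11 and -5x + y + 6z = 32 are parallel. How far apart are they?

With common normal n = (-5, 1, 6) (|n| = √62), the distance is |11 − 32|/|n| = 21/√62 = 21√62/62.

21/√62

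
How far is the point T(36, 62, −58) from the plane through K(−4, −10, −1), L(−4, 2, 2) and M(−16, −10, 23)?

KL = (0, 12, 3) and KM = (−12, 0, 24), so a normal is n = KL × KM = (288, −36, 144).
d = |288·36 + (-36)·62 + 144·(-58) − (-936)| / √(82944 + 1296 + 20736) = |720| / 324 = 20/9.

20/9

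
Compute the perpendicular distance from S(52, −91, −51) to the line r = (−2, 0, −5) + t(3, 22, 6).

Direction vector d = (3, 22, 6).
AP = (54, −91, −46); AP·d = -2116, |AP|² = 13313, |d|² = 529.
distance² = |AP|² − (AP·d)²/|d|² = 13313 − 4477456/529 = 4849, so the distance is √4849.

√4849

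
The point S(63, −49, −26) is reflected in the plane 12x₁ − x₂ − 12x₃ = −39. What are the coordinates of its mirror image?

(-33, -41, 70)

With n = (12, −1, −12), the signed offset is (n·S − (-39))/|n|² = 1156/289 = 4.
S' = S − 2t·n = (63, −49, −26) − 8·(12, −1, −12) = (−33, −41, 70).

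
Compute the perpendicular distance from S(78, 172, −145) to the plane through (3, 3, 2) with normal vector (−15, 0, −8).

3

The plane has equation n·(r − (3, 3, 2)) = 0, i.e. n·r = -61.
d = |(-15)·78 + (-8)·(-145) − (-61)| / √(225 + 0 + 64) = |51| / 17 = 3.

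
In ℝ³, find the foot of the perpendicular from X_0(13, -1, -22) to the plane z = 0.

(13, -1, 0)

The perpendicular from X_0 has direction n = (0, 0, 1): r = (13, -1, -22) + λ(0, 0, 1).
Substitute into the plane: n·(X_0 + λn) = 0 gives -22 + 1λ = 0, so λ = 22.
Foot = (13, -1, -22) + 22·(0, 0, 1) = (13, -1, 0).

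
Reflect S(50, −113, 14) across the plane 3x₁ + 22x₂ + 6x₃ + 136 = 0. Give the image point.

With n = (3, 22, 6), the signed offset is (n·S − (-136))/|n|² = -2116/529 = -4.
S' = S − 2t·n = (50, −113, 14) − (-8)·(3, 22, 6) = (74, 63, 62).

(74, 63, 62)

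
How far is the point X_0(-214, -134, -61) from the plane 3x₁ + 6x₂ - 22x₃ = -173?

3

Normal vector n = (3, 6, -22), and n·(-214, -134, -61) - (-173) = 69.
|n| = √(9 + 36 + 484) = 23, so the distance is |69|/23 = 3.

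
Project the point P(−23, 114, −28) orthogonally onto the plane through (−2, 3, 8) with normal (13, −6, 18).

(16, 96, 26)

The perpendicular from P has direction n = (13, −6, 18): r = (−23, 114, −28) + λ(13, −6, 18).
Substitute into the plane: n·(P + λn) = 100 gives -1487 + 529λ = 100, so λ = 3.
Foot = (−23, 114, −28) + 3·(13, −6, 18) = (16, 96, 26).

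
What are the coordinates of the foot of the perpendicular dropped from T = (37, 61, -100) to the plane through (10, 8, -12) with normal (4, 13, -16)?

n = (4, 13, -16), |n|² = 441, and n·T − 336 = 2205.
t = 2205/441 = 5, so the foot is T − t·n = (37, 61, -100) − 5·(4, 13, -16) = (17, -4, -20).

(17, -4, -20)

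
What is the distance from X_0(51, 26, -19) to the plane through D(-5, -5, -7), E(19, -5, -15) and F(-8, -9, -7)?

1

DE = (24, 0, -8) and DF = (-3, -4, 0), so a normal is n = DE × DF = (-32, 24, -96).
Then n·(51, 26, -19) - 712 = 104.
|n| = √(1024 + 576 + 9216) = 104, so the distance is |104|/104 = 1.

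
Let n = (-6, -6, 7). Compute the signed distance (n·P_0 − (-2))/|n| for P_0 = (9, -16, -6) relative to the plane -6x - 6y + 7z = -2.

n·P_0 − (-2) = 2.
|n| = 11, so the signed distance is 2/11.

2/11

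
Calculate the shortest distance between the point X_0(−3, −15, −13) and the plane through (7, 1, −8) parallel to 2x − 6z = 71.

5/√10

Parallel planes share the normal n = (2, 0, −6); since (7, 1, −8) lies on the plane, its equation is 2x − 6z = 62.
d = |2·(-3) + (-6)·(-13) − 62| / √(4 + 0 + 36) = |10| / (2√10) = 5/√10.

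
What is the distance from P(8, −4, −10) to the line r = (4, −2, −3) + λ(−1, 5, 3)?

√34

Direction vector d = (−1, 5, 3).
AP = (4, −2, −7), and AP × d = (29, −5, 18).
|AP × d|² = 1190 and |d|² = 35, so the distance is √(1190/35) = √34.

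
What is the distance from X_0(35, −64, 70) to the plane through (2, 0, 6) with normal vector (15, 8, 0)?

The plane has equation n·(r − (2, 0, 6)) = 0, i.e. n·r = 30.
Then n·(35, −64, 70) − 30 = −17.
|n| = √(225 + 64 + 0) = 17, so the distance is |-17|/17 = 1.

1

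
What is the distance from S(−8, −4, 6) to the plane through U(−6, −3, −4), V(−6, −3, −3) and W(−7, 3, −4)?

UV = (0, 0, 1) and UW = (−1, 6, 0), so a normal is n = UV × UW = (−6, −1, 0).
d = |(-6)·(-8) + (-1)·(-4) − 39| / √(36 + 1 + 0) = |13| / √37 = 13/√37.

13/√37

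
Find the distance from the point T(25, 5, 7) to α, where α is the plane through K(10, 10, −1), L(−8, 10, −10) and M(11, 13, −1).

√46/23

KL = (−18, 0, −9) and KM = (1, 3, 0), so a normal is n = KL × KM = (27, −9, −54).
n = (27, −9, −54); n·P − 234 = 18; |n| = 9√46; distance = 18/(9√46) = √46/23.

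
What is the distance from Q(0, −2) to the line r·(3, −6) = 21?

The normal to the line is n = (3, −6) with |n| = 3√5.
|n·Q − 21| = |12 − 21| = 9, so the distance is 9/(3√5) = 3/√5.

3/√5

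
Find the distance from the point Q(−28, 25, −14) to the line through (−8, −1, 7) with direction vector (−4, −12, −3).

Direction vector d = (−4, −12, −3).
AP = (−20, 26, −21), and AP × d = (−330, 24, 344).
|AP × d|² = 227812 and |d|² = 169, so the distance is √(227812/169) = √1348 = 2√337.

2√337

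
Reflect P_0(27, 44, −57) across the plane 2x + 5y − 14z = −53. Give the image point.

With n = (2, 5, −14), the signed offset is (n·P_0 − (-53))/|n|² = 1125/225 = 5.
P_0' = P_0 − 2t·n = (27, 44, −57) − 10·(2, 5, −14) = (7, −6, 83).

(7, -6, 83)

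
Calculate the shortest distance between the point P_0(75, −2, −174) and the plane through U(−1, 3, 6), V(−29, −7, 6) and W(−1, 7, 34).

UV = (−28, −10, 0) and UW = (0, 4, 28), so a normal is n = UV × UW = (−280, 784, −112).
Then n·(75, −2, −174) − 1960 = −5040.
|n| = √(78400 + 614656 + 12544) = 840, so the distance is |-5040|/840 = 6.

6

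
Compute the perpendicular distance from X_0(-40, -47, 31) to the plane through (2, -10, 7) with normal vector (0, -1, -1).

The plane has equation n·(r − (2, -10, 7)) = 0, i.e. n·r = 3.
n = (0, -1, -1); n·P − 3 = 13; |n| = √2; distance = 13/√2.

13√2/2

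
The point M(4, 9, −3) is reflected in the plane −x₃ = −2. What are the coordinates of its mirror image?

(4, 9, 7)

With n = (0, 0, −1), the signed offset is (n·M − (-2))/|n|² = 5/1 = 5.
M' = M − 2t·n = (4, 9, −3) − 10·(0, 0, −1) = (4, 9, 7).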